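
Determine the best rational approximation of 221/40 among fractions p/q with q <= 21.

116/21

Expand x = 221/40 as a continued fraction with the Euclidean algorithm:
  221 = 5*40 + 21, so a_0 = 5.
  40 = 1*21 + 19, so a_1 = 1.
  21 = 1*19 + 2, so a_2 = 1.
  19 = 9*2 + 1, so a_3 = 9.
  2 = 2*1 + 0, so a_4 = 2.
so x = [5; 1, 1, 9, 2].
Convergents (p_i = a_i*p_{i-1} + p_{i-2}, q_i = a_i*q_{i-1} + q_{i-2} with p_{-2}=0, p_{-1}=1, q_{-2}=1, q_{-1}=0), until the denominator exceeds 21:
  i=0: a_0=5, p_0 = 5*1 + 0 = 5, q_0 = 5*0 + 1 = 1.
  i=1: a_1=1, p_1 = 1*5 + 1 = 6, q_1 = 1*1 + 0 = 1.
  i=2: a_2=1, p_2 = 1*6 + 5 = 11, q_2 = 1*1 + 1 = 2.
  i=3: a_3=9, p_3 = 9*11 + 6 = 105, q_3 = 9*2 + 1 = 19.
  i=4: a_4=2, p_4 = 2*105 + 11 = 221, q_4 = 2*19 + 2 = 40.
q_4 = 40 > 21, so the last convergent with denominator <= 21 is p_3/q_3 = 105/19.
The closest fraction with denominator <= 21 is either p_3/q_3 or the intermediate fraction (k*p_3 + p_2)/(k*q_3 + q_2) with the largest k >= 1 whose denominator stays <= 21; these approach x as k grows, and every other convergent or intermediate fraction in range is farther away.
Largest k: floor((21 - q_2)/q_3) = floor((21 - 2)/19) = 1.
That gives (1*105 + 11)/(1*19 + 2) = 116/21.
Compare the errors: |x - 105/19| = |221*19 - 105*40|/(40*19) = 1/760, and |x - 116/21| = |221*21 - 116*40|/(40*21) = 1/840.
Cross-multiplying, 1*760 = 760 < 840 = 1*840, so 1/840 is smaller: the intermediate fraction 116/21 is closer to x than 105/19.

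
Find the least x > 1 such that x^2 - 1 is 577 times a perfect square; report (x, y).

First expand sqrt(577) as a continued fraction. With x_i = (sqrt(577) + m_i)/d_i and (m_0, d_0) = (0, 1): a_0 = floor(sqrt(577)) = 24, since 24^2 = 576 <= 577 < 625 = 25^2.
Iterate m_{i+1} = d_i*a_i - m_i, d_{i+1} = (577 - m_{i+1}^2)/d_i, a_{i+1} = floor((a_0 + m_{i+1})/d_{i+1}):
  m_1 = 1*24 - 0 = 24, d_1 = (577 - 24^2)/1 = 1/1 = 1, a_1 = floor((24 + 24)/1) = 48.
  m_2 = 1*48 - 24 = 24, d_2 = (577 - 24^2)/1 = 1/1 = 1: (m_2, d_2) = (m_1, d_1) = (24, 1), so from here the quotient a_1 repeats; the period length is 1.
So sqrt(577) = [24; (48)] with period length k = 1.
k is odd, so (p_{k-1}, q_{k-1}) only solves x^2 - 577y^2 = -1 and the fundamental solution of x^2 - 577y^2 = 1 is (p_{2k-1}, q_{2k-1}) = (p_1, q_1); compute convergents through index 1, running through the period twice.
Convergents (p_i = a_i*p_{i-1} + p_{i-2}, q_i = a_i*q_{i-1} + q_{i-2} with p_{-2}=0, p_{-1}=1, q_{-2}=1, q_{-1}=0):
  i=0: a_0=24, p_0 = 24*1 + 0 = 24, q_0 = 24*0 + 1 = 1.
  i=1: a_1=48, p_1 = 48*24 + 1 = 1153, q_1 = 48*1 + 0 = 48.
Indeed p_0^2 - 577*q_0^2 = 576 - 577 = -1, not +1.
Check: 1153^2 - 577*48^2 = 1329409 - 1329408 = 1, so (x, y) = (1153, 48) solves the equation, and by the theorem it is the least positive solution.

(x, y) = (1153, 48)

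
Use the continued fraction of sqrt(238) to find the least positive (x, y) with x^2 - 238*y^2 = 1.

(x, y) = (11663, 756)

First expand sqrt(238) as a continued fraction. With x_i = (sqrt(238) + m_i)/d_i and (m_0, d_0) = (0, 1): a_0 = floor(sqrt(238)) = 15, since 15^2 = 225 <= 238 < 256 = 16^2.
Iterate m_{i+1} = d_i*a_i - m_i, d_{i+1} = (238 - m_{i+1}^2)/d_i, a_{i+1} = floor((a_0 + m_{i+1})/d_{i+1}):
  m_1 = 1*15 - 0 = 15, d_1 = (238 - 15^2)/1 = 13/1 = 13, a_1 = floor((15 + 15)/13) = 2.
  m_2 = 13*2 - 15 = 11, d_2 = (238 - 11^2)/13 = 117/13 = 9, a_2 = floor((15 + 11)/9) = 2.
  m_3 = 9*2 - 11 = 7, d_3 = (238 - 7^2)/9 = 189/9 = 21, a_3 = floor((15 + 7)/21) = 1.
  m_4 = 21*1 - 7 = 14, d_4 = (238 - 14^2)/21 = 42/21 = 2, a_4 = floor((15 + 14)/2) = 14.
  m_5 = 2*14 - 14 = 14, d_5 = (238 - 14^2)/2 = 42/2 = 21, a_5 = floor((15 + 14)/21) = 1.
  m_6 = 21*1 - 14 = 7, d_6 = (238 - 7^2)/21 = 189/21 = 9, a_6 = floor((15 + 7)/9) = 2.
  m_7 = 9*2 - 7 = 11, d_7 = (238 - 11^2)/9 = 117/9 = 13, a_7 = floor((15 + 11)/13) = 2.
  m_8 = 13*2 - 11 = 15, d_8 = (238 - 15^2)/13 = 13/13 = 1, a_8 = floor((15 + 15)/1) = 30.
  m_9 = 1*30 - 15 = 15, d_9 = (238 - 15^2)/1 = 13/1 = 13: (m_9, d_9) = (m_1, d_1) = (15, 13), so from here the quotients repeat a_1, ..., a_8; the period length is 8.
So sqrt(238) = [15; (2, 2, 1, 14, 1, 2, 2, 30)] with period length k = 8.
k is even, so the fundamental solution of x^2 - 238y^2 = 1 is (p_{k-1}, q_{k-1}) = (p_7, q_7); compute convergents through index 7.
Convergents (p_i = a_i*p_{i-1} + p_{i-2}, q_i = a_i*q_{i-1} + q_{i-2} with p_{-2}=0, p_{-1}=1, q_{-2}=1, q_{-1}=0):
  i=0: a_0=15, p_0 = 15*1 + 0 = 15, q_0 = 15*0 + 1 = 1.
  i=1: a_1=2, p_1 = 2*15 + 1 = 31, q_1 = 2*1 + 0 = 2.
  i=2: a_2=2, p_2 = 2*31 + 15 = 77, q_2 = 2*2 + 1 = 5.
  i=3: a_3=1, p_3 = 1*77 + 31 = 108, q_3 = 1*5 + 2 = 7.
  i=4: a_4=14, p_4 = 14*108 + 77 = 1589, q_4 = 14*7 + 5 = 103.
  i=5: a_5=1, p_5 = 1*1589 + 108 = 1697, q_5 = 1*103 + 7 = 110.
  i=6: a_6=2, p_6 = 2*1697 + 1589 = 4983, q_6 = 2*110 + 103 = 323.
  i=7: a_7=2, p_7 = 2*4983 + 1697 = 11663, q_7 = 2*323 + 110 = 756.
Check: 11663^2 - 238*756^2 = 136025569 - 136025568 = 1, so (x, y) = (11663, 756) solves the equation, and by the theorem it is the least positive solution.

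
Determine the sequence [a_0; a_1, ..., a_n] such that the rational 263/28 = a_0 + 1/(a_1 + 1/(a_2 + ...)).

Run the Euclidean algorithm on 263 and 28; the successive quotients are the partial quotients a_0, a_1, ... (each step inverts the fractional part left over by the previous one):
  263 = 9*28 + 11, so a_0 = 9.
  28 = 2*11 + 6, so a_1 = 2.
  11 = 1*6 + 5, so a_2 = 1.
  6 = 1*5 + 1, so a_3 = 1.
  5 = 5*1 + 0, so a_4 = 5.
The remainder reaches 0 after 5 divisions, so the expansion has 5 partial quotients, read off in order.

[9; 2, 1, 1, 5]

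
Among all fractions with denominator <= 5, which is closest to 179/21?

Expand x = 179/21 as a continued fraction with the Euclidean algorithm:
  179 = 8*21 + 11, so a_0 = 8.
  21 = 1*11 + 10, so a_1 = 1.
  11 = 1*10 + 1, so a_2 = 1.
  10 = 10*1 + 0, so a_3 = 10.
so x = [8; 1, 1, 10].
Convergents (p_i = a_i*p_{i-1} + p_{i-2}, q_i = a_i*q_{i-1} + q_{i-2} with p_{-2}=0, p_{-1}=1, q_{-2}=1, q_{-1}=0), until the denominator exceeds 5:
  i=0: a_0=8, p_0 = 8*1 + 0 = 8, q_0 = 8*0 + 1 = 1.
  i=1: a_1=1, p_1 = 1*8 + 1 = 9, q_1 = 1*1 + 0 = 1.
  i=2: a_2=1, p_2 = 1*9 + 8 = 17, q_2 = 1*1 + 1 = 2.
  i=3: a_3=10, p_3 = 10*17 + 9 = 179, q_3 = 10*2 + 1 = 21.
q_3 = 21 > 5, so the last convergent with denominator <= 5 is p_2/q_2 = 17/2.
The closest fraction with denominator <= 5 is either p_2/q_2 or the intermediate fraction (k*p_2 + p_1)/(k*q_2 + q_1) with the largest k >= 1 whose denominator stays <= 5; these approach x as k grows, and every other convergent or intermediate fraction in range is farther away.
Largest k: floor((5 - q_1)/q_2) = floor((5 - 1)/2) = 2.
That gives (2*17 + 9)/(2*2 + 1) = 43/5.
Compare the errors: |x - 17/2| = |179*2 - 17*21|/(21*2) = 1/42, and |x - 43/5| = |179*5 - 43*21|/(21*5) = 8/105.
Cross-multiplying, 1*105 = 105 < 336 = 8*42, so 1/42 is smaller: the convergent 17/2 is closer to x than 43/5.

17/2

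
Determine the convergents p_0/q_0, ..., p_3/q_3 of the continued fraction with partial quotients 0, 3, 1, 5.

Using the convergent recurrence p_i = a_i*p_{i-1} + p_{i-2}, q_i = a_i*q_{i-1} + q_{i-2} with p_{-2}=0, p_{-1}=1, q_{-2}=1, q_{-1}=0:
  i=0: a_0=0, p_0 = 0*1 + 0 = 0, q_0 = 0*0 + 1 = 1.
  i=1: a_1=3, p_1 = 3*0 + 1 = 1, q_1 = 3*1 + 0 = 3.
  i=2: a_2=1, p_2 = 1*1 + 0 = 1, q_2 = 1*3 + 1 = 4.
  i=3: a_3=5, p_3 = 5*1 + 1 = 6, q_3 = 5*4 + 3 = 23.

0/1, 1/3, 1/4, 6/23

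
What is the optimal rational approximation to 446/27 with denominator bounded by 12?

Expand x = 446/27 as a continued fraction with the Euclidean algorithm:
  446 = 16*27 + 14, so a_0 = 16.
  27 = 1*14 + 13, so a_1 = 1.
  14 = 1*13 + 1, so a_2 = 1.
  13 = 13*1 + 0, so a_3 = 13.
so x = [16; 1, 1, 13].
Convergents (p_i = a_i*p_{i-1} + p_{i-2}, q_i = a_i*q_{i-1} + q_{i-2} with p_{-2}=0, p_{-1}=1, q_{-2}=1, q_{-1}=0), until the denominator exceeds 12:
  i=0: a_0=16, p_0 = 16*1 + 0 = 16, q_0 = 16*0 + 1 = 1.
  i=1: a_1=1, p_1 = 1*16 + 1 = 17, q_1 = 1*1 + 0 = 1.
  i=2: a_2=1, p_2 = 1*17 + 16 = 33, q_2 = 1*1 + 1 = 2.
  i=3: a_3=13, p_3 = 13*33 + 17 = 446, q_3 = 13*2 + 1 = 27.
q_3 = 27 > 12, so the last convergent with denominator <= 12 is p_2/q_2 = 33/2.
The closest fraction with denominator <= 12 is either p_2/q_2 or the intermediate fraction (k*p_2 + p_1)/(k*q_2 + q_1) with the largest k >= 1 whose denominator stays <= 12; these approach x as k grows, and every other convergent or intermediate fraction in range is farther away.
Largest k: floor((12 - q_1)/q_2) = floor((12 - 1)/2) = 5.
That gives (5*33 + 17)/(5*2 + 1) = 182/11.
Compare the errors: |x - 33/2| = |446*2 - 33*27|/(27*2) = 1/54, and |x - 182/11| = |446*11 - 182*27|/(27*11) = 8/297.
Cross-multiplying, 1*297 = 297 < 432 = 8*54, so 1/54 is smaller: the convergent 33/2 is closer to x than 182/11.

33/2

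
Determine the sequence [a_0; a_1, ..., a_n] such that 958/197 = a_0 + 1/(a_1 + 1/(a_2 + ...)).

[4; 1, 6, 3, 2, 1, 2]

Run the Euclidean algorithm on 958 and 197; the successive quotients are the partial quotients a_0, a_1, ... (each step inverts the fractional part left over by the previous one):
  958 = 4*197 + 170, so a_0 = 4.
  197 = 1*170 + 27, so a_1 = 1.
  170 = 6*27 + 8, so a_2 = 6.
  27 = 3*8 + 3, so a_3 = 3.
  8 = 2*3 + 2, so a_4 = 2.
  3 = 1*2 + 1, so a_5 = 1.
  2 = 2*1 + 0, so a_6 = 2.
The remainder reaches 0 after 7 divisions, so the expansion has 7 partial quotients, read off in order.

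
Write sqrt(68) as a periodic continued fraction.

[8; (4, 16)]

Write x_i = (sqrt(68) + m_i)/d_i with (m_0, d_0) = (0, 1). a_0 = floor(sqrt(68)) = 8, since 8^2 = 64 <= 68 < 81 = 9^2.
Iterate m_{i+1} = d_i*a_i - m_i, d_{i+1} = (68 - m_{i+1}^2)/d_i, a_{i+1} = floor((a_0 + m_{i+1})/d_{i+1}):
  m_1 = 1*8 - 0 = 8, d_1 = (68 - 8^2)/1 = 4/1 = 4, a_1 = floor((8 + 8)/4) = 4.
  m_2 = 4*4 - 8 = 8, d_2 = (68 - 8^2)/4 = 4/4 = 1, a_2 = floor((8 + 8)/1) = 16.
  m_3 = 1*16 - 8 = 8, d_3 = (68 - 8^2)/1 = 4/1 = 4: (m_3, d_3) = (m_1, d_1) = (8, 4), so from here the quotients repeat a_1, a_2; the period length is 2.
Hence the expansion of sqrt(68) is a_0 = 8 followed by the repeating block 4, 16 (period 2).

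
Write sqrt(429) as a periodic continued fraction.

[20; (1, 2, 2, 9, 1, 12, 1, 9, 2, 2, 1, 40)]

Write x_i = (sqrt(429) + m_i)/d_i with (m_0, d_0) = (0, 1). a_0 = floor(sqrt(429)) = 20, since 20^2 = 400 <= 429 < 441 = 21^2.
Iterate m_{i+1} = d_i*a_i - m_i, d_{i+1} = (429 - m_{i+1}^2)/d_i, a_{i+1} = floor((a_0 + m_{i+1})/d_{i+1}):
  m_1 = 1*20 - 0 = 20, d_1 = (429 - 20^2)/1 = 29/1 = 29, a_1 = floor((20 + 20)/29) = 1.
  m_2 = 29*1 - 20 = 9, d_2 = (429 - 9^2)/29 = 348/29 = 12, a_2 = floor((20 + 9)/12) = 2.
  m_3 = 12*2 - 9 = 15, d_3 = (429 - 15^2)/12 = 204/12 = 17, a_3 = floor((20 + 15)/17) = 2.
  m_4 = 17*2 - 15 = 19, d_4 = (429 - 19^2)/17 = 68/17 = 4, a_4 = floor((20 + 19)/4) = 9.
  m_5 = 4*9 - 19 = 17, d_5 = (429 - 17^2)/4 = 140/4 = 35, a_5 = floor((20 + 17)/35) = 1.
  m_6 = 35*1 - 17 = 18, d_6 = (429 - 18^2)/35 = 105/35 = 3, a_6 = floor((20 + 18)/3) = 12.
  m_7 = 3*12 - 18 = 18, d_7 = (429 - 18^2)/3 = 105/3 = 35, a_7 = floor((20 + 18)/35) = 1.
  m_8 = 35*1 - 18 = 17, d_8 = (429 - 17^2)/35 = 140/35 = 4, a_8 = floor((20 + 17)/4) = 9.
  m_9 = 4*9 - 17 = 19, d_9 = (429 - 19^2)/4 = 68/4 = 17, a_9 = floor((20 + 19)/17) = 2.
  m_10 = 17*2 - 19 = 15, d_10 = (429 - 15^2)/17 = 204/17 = 12, a_10 = floor((20 + 15)/12) = 2.
  m_11 = 12*2 - 15 = 9, d_11 = (429 - 9^2)/12 = 348/12 = 29, a_11 = floor((20 + 9)/29) = 1.
  m_12 = 29*1 - 9 = 20, d_12 = (429 - 20^2)/29 = 29/29 = 1, a_12 = floor((20 + 20)/1) = 40.
  m_13 = 1*40 - 20 = 20, d_13 = (429 - 20^2)/1 = 29/1 = 29: (m_13, d_13) = (m_1, d_1) = (20, 29), so from here the quotients repeat a_1, ..., a_12; the period length is 12.
Hence the expansion of sqrt(429) is a_0 = 20 followed by the repeating block 1, 2, 2, 9, 1, 12, 1, 9, 2, 2, 1, 40 (period 12).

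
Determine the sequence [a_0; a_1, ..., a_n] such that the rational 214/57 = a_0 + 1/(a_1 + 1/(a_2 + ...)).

Run the Euclidean algorithm on 214 and 57; the successive quotients are the partial quotients a_0, a_1, ... (each step inverts the fractional part left over by the previous one):
  214 = 3*57 + 43, so a_0 = 3.
  57 = 1*43 + 14, so a_1 = 1.
  43 = 3*14 + 1, so a_2 = 3.
  14 = 14*1 + 0, so a_3 = 14.
The remainder reaches 0 after 4 divisions, so the expansion has 4 partial quotients, read off in order.

[3; 1, 3, 14]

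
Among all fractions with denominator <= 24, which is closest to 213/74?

23/8

Expand x = 213/74 as a continued fraction with the Euclidean algorithm:
  213 = 2*74 + 65, so a_0 = 2.
  74 = 1*65 + 9, so a_1 = 1.
  65 = 7*9 + 2, so a_2 = 7.
  9 = 4*2 + 1, so a_3 = 4.
  2 = 2*1 + 0, so a_4 = 2.
so x = [2; 1, 7, 4, 2].
Convergents (p_i = a_i*p_{i-1} + p_{i-2}, q_i = a_i*q_{i-1} + q_{i-2} with p_{-2}=0, p_{-1}=1, q_{-2}=1, q_{-1}=0), until the denominator exceeds 24:
  i=0: a_0=2, p_0 = 2*1 + 0 = 2, q_0 = 2*0 + 1 = 1.
  i=1: a_1=1, p_1 = 1*2 + 1 = 3, q_1 = 1*1 + 0 = 1.
  i=2: a_2=7, p_2 = 7*3 + 2 = 23, q_2 = 7*1 + 1 = 8.
  i=3: a_3=4, p_3 = 4*23 + 3 = 95, q_3 = 4*8 + 1 = 33.
q_3 = 33 > 24, so the last convergent with denominator <= 24 is p_2/q_2 = 23/8.
The closest fraction with denominator <= 24 is either p_2/q_2 or the intermediate fraction (k*p_2 + p_1)/(k*q_2 + q_1) with the largest k >= 1 whose denominator stays <= 24; these approach x as k grows, and every other convergent or intermediate fraction in range is farther away.
Largest k: floor((24 - q_1)/q_2) = floor((24 - 1)/8) = 2.
That gives (2*23 + 3)/(2*8 + 1) = 49/17.
Compare the errors: |x - 23/8| = |213*8 - 23*74|/(74*8) = 2/592, and |x - 49/17| = |213*17 - 49*74|/(74*17) = 5/1258.
Cross-multiplying, 2*1258 = 2516 < 2960 = 5*592, so 2/592 is smaller: the convergent 23/8 is closer to x than 49/17.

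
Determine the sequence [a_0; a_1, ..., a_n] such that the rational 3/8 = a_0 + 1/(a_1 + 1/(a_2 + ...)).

[0; 2, 1, 2]

Run the Euclidean algorithm on 3 and 8; the successive quotients are the partial quotients a_0, a_1, ... (each step inverts the fractional part left over by the previous one):
  3 = 0*8 + 3, so a_0 = 0.
  8 = 2*3 + 2, so a_1 = 2.
  3 = 1*2 + 1, so a_2 = 1.
  2 = 2*1 + 0, so a_3 = 2.
The remainder reaches 0 after 4 divisions, so the expansion has 4 partial quotients, read off in order.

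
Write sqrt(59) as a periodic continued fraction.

[7; (1, 2, 7, 2, 1, 14)]

Write x_i = (sqrt(59) + m_i)/d_i with (m_0, d_0) = (0, 1). a_0 = floor(sqrt(59)) = 7, since 7^2 = 49 <= 59 < 64 = 8^2.
Iterate m_{i+1} = d_i*a_i - m_i, d_{i+1} = (59 - m_{i+1}^2)/d_i, a_{i+1} = floor((a_0 + m_{i+1})/d_{i+1}):
  m_1 = 1*7 - 0 = 7, d_1 = (59 - 7^2)/1 = 10/1 = 10, a_1 = floor((7 + 7)/10) = 1.
  m_2 = 10*1 - 7 = 3, d_2 = (59 - 3^2)/10 = 50/10 = 5, a_2 = floor((7 + 3)/5) = 2.
  m_3 = 5*2 - 3 = 7, d_3 = (59 - 7^2)/5 = 10/5 = 2, a_3 = floor((7 + 7)/2) = 7.
  m_4 = 2*7 - 7 = 7, d_4 = (59 - 7^2)/2 = 10/2 = 5, a_4 = floor((7 + 7)/5) = 2.
  m_5 = 5*2 - 7 = 3, d_5 = (59 - 3^2)/5 = 50/5 = 10, a_5 = floor((7 + 3)/10) = 1.
  m_6 = 10*1 - 3 = 7, d_6 = (59 - 7^2)/10 = 10/10 = 1, a_6 = floor((7 + 7)/1) = 14.
  m_7 = 1*14 - 7 = 7, d_7 = (59 - 7^2)/1 = 10/1 = 10: (m_7, d_7) = (m_1, d_1) = (7, 10), so from here the quotients repeat a_1, ..., a_6; the period length is 6.
Hence the expansion of sqrt(59) is a_0 = 7 followed by the repeating block 1, 2, 7, 2, 1, 14 (period 6).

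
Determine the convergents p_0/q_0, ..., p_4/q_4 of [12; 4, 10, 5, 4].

12/1, 49/4, 502/41, 2559/209, 10738/877

Using the convergent recurrence p_i = a_i*p_{i-1} + p_{i-2}, q_i = a_i*q_{i-1} + q_{i-2} with p_{-2}=0, p_{-1}=1, q_{-2}=1, q_{-1}=0:
  i=0: a_0=12, p_0 = 12*1 + 0 = 12, q_0 = 12*0 + 1 = 1.
  i=1: a_1=4, p_1 = 4*12 + 1 = 49, q_1 = 4*1 + 0 = 4.
  i=2: a_2=10, p_2 = 10*49 + 12 = 502, q_2 = 10*4 + 1 = 41.
  i=3: a_3=5, p_3 = 5*502 + 49 = 2559, q_3 = 5*41 + 4 = 209.
  i=4: a_4=4, p_4 = 4*2559 + 502 = 10738, q_4 = 4*209 + 41 = 877.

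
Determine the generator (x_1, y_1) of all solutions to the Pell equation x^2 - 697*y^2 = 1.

First expand sqrt(697) as a continued fraction. With x_i = (sqrt(697) + m_i)/d_i and (m_0, d_0) = (0, 1): a_0 = floor(sqrt(697)) = 26, since 26^2 = 676 <= 697 < 729 = 27^2.
Iterate m_{i+1} = d_i*a_i - m_i, d_{i+1} = (697 - m_{i+1}^2)/d_i, a_{i+1} = floor((a_0 + m_{i+1})/d_{i+1}):
  m_1 = 1*26 - 0 = 26, d_1 = (697 - 26^2)/1 = 21/1 = 21, a_1 = floor((26 + 26)/21) = 2.
  m_2 = 21*2 - 26 = 16, d_2 = (697 - 16^2)/21 = 441/21 = 21, a_2 = floor((26 + 16)/21) = 2.
  m_3 = 21*2 - 16 = 26, d_3 = (697 - 26^2)/21 = 21/21 = 1, a_3 = floor((26 + 26)/1) = 52.
  m_4 = 1*52 - 26 = 26, d_4 = (697 - 26^2)/1 = 21/1 = 21: (m_4, d_4) = (m_1, d_1) = (26, 21), so from here the quotients repeat a_1, ..., a_3; the period length is 3.
So sqrt(697) = [26; (2, 2, 52)] with period length k = 3.
k is odd, so (p_{k-1}, q_{k-1}) only solves x^2 - 697y^2 = -1 and the fundamental solution of x^2 - 697y^2 = 1 is (p_{2k-1}, q_{2k-1}) = (p_5, q_5); compute convergents through index 5, running through the period twice.
Convergents (p_i = a_i*p_{i-1} + p_{i-2}, q_i = a_i*q_{i-1} + q_{i-2} with p_{-2}=0, p_{-1}=1, q_{-2}=1, q_{-1}=0):
  i=0: a_0=26, p_0 = 26*1 + 0 = 26, q_0 = 26*0 + 1 = 1.
  i=1: a_1=2, p_1 = 2*26 + 1 = 53, q_1 = 2*1 + 0 = 2.
  i=2: a_2=2, p_2 = 2*53 + 26 = 132, q_2 = 2*2 + 1 = 5.
  i=3: a_3=52, p_3 = 52*132 + 53 = 6917, q_3 = 52*5 + 2 = 262.
  i=4: a_4=2, p_4 = 2*6917 + 132 = 13966, q_4 = 2*262 + 5 = 529.
  i=5: a_5=2, p_5 = 2*13966 + 6917 = 34849, q_5 = 2*529 + 262 = 1320.
Indeed p_2^2 - 697*q_2^2 = 17424 - 17425 = -1, not +1.
Check: 34849^2 - 697*1320^2 = 1214452801 - 1214452800 = 1, so (x, y) = (34849, 1320) solves the equation, and by the theorem it is the least positive solution.

(x, y) = (34849, 1320)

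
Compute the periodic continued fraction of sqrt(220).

[14; (1, 4, 1, 28)]

Write x_i = (sqrt(220) + m_i)/d_i with (m_0, d_0) = (0, 1). a_0 = floor(sqrt(220)) = 14, since 14^2 = 196 <= 220 < 225 = 15^2.
Iterate m_{i+1} = d_i*a_i - m_i, d_{i+1} = (220 - m_{i+1}^2)/d_i, a_{i+1} = floor((a_0 + m_{i+1})/d_{i+1}):
  m_1 = 1*14 - 0 = 14, d_1 = (220 - 14^2)/1 = 24/1 = 24, a_1 = floor((14 + 14)/24) = 1.
  m_2 = 24*1 - 14 = 10, d_2 = (220 - 10^2)/24 = 120/24 = 5, a_2 = floor((14 + 10)/5) = 4.
  m_3 = 5*4 - 10 = 10, d_3 = (220 - 10^2)/5 = 120/5 = 24, a_3 = floor((14 + 10)/24) = 1.
  m_4 = 24*1 - 10 = 14, d_4 = (220 - 14^2)/24 = 24/24 = 1, a_4 = floor((14 + 14)/1) = 28.
  m_5 = 1*28 - 14 = 14, d_5 = (220 - 14^2)/1 = 24/1 = 24: (m_5, d_5) = (m_1, d_1) = (14, 24), so from here the quotients repeat a_1, ..., a_4; the period length is 4.
Hence the expansion of sqrt(220) is a_0 = 14 followed by the repeating block 1, 4, 1, 28 (period 4).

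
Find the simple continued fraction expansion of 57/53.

[1; 13, 4]

Run the Euclidean algorithm on 57 and 53; the successive quotients are the partial quotients a_0, a_1, ... (each step inverts the fractional part left over by the previous one):
  57 = 1*53 + 4, so a_0 = 1.
  53 = 13*4 + 1, so a_1 = 13.
  4 = 4*1 + 0, so a_2 = 4.
The remainder reaches 0 after 3 divisions, so the expansion has 3 partial quotients, read off in order.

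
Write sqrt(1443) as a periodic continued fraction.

[37; (1, 74)]

Write x_i = (sqrt(1443) + m_i)/d_i with (m_0, d_0) = (0, 1). a_0 = floor(sqrt(1443)) = 37, since 37^2 = 1369 <= 1443 < 1444 = 38^2.
Iterate m_{i+1} = d_i*a_i - m_i, d_{i+1} = (1443 - m_{i+1}^2)/d_i, a_{i+1} = floor((a_0 + m_{i+1})/d_{i+1}):
  m_1 = 1*37 - 0 = 37, d_1 = (1443 - 37^2)/1 = 74/1 = 74, a_1 = floor((37 + 37)/74) = 1.
  m_2 = 74*1 - 37 = 37, d_2 = (1443 - 37^2)/74 = 74/74 = 1, a_2 = floor((37 + 37)/1) = 74.
  m_3 = 1*74 - 37 = 37, d_3 = (1443 - 37^2)/1 = 74/1 = 74: (m_3, d_3) = (m_1, d_1) = (37, 74), so from here the quotients repeat a_1, a_2; the period length is 2.
Hence the expansion of sqrt(1443) is a_0 = 37 followed by the repeating block 1, 74 (period 2).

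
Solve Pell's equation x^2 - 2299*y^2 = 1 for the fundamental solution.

(x, y) = (19651490, 409851)

First expand sqrt(2299) as a continued fraction. With x_i = (sqrt(2299) + m_i)/d_i and (m_0, d_0) = (0, 1): a_0 = floor(sqrt(2299)) = 47, since 47^2 = 2209 <= 2299 < 2304 = 48^2.
Iterate m_{i+1} = d_i*a_i - m_i, d_{i+1} = (2299 - m_{i+1}^2)/d_i, a_{i+1} = floor((a_0 + m_{i+1})/d_{i+1}):
  m_1 = 1*47 - 0 = 47, d_1 = (2299 - 47^2)/1 = 90/1 = 90, a_1 = floor((47 + 47)/90) = 1.
  m_2 = 90*1 - 47 = 43, d_2 = (2299 - 43^2)/90 = 450/90 = 5, a_2 = floor((47 + 43)/5) = 18.
  m_3 = 5*18 - 43 = 47, d_3 = (2299 - 47^2)/5 = 90/5 = 18, a_3 = floor((47 + 47)/18) = 5.
  m_4 = 18*5 - 47 = 43, d_4 = (2299 - 43^2)/18 = 450/18 = 25, a_4 = floor((47 + 43)/25) = 3.
  m_5 = 25*3 - 43 = 32, d_5 = (2299 - 32^2)/25 = 1275/25 = 51, a_5 = floor((47 + 32)/51) = 1.
  m_6 = 51*1 - 32 = 19, d_6 = (2299 - 19^2)/51 = 1938/51 = 38, a_6 = floor((47 + 19)/38) = 1.
  m_7 = 38*1 - 19 = 19, d_7 = (2299 - 19^2)/38 = 1938/38 = 51, a_7 = floor((47 + 19)/51) = 1.
  m_8 = 51*1 - 19 = 32, d_8 = (2299 - 32^2)/51 = 1275/51 = 25, a_8 = floor((47 + 32)/25) = 3.
  m_9 = 25*3 - 32 = 43, d_9 = (2299 - 43^2)/25 = 450/25 = 18, a_9 = floor((47 + 43)/18) = 5.
  m_10 = 18*5 - 43 = 47, d_10 = (2299 - 47^2)/18 = 90/18 = 5, a_10 = floor((47 + 47)/5) = 18.
  m_11 = 5*18 - 47 = 43, d_11 = (2299 - 43^2)/5 = 450/5 = 90, a_11 = floor((47 + 43)/90) = 1.
  m_12 = 90*1 - 43 = 47, d_12 = (2299 - 47^2)/90 = 90/90 = 1, a_12 = floor((47 + 47)/1) = 94.
  m_13 = 1*94 - 47 = 47, d_13 = (2299 - 47^2)/1 = 90/1 = 90: (m_13, d_13) = (m_1, d_1) = (47, 90), so from here the quotients repeat a_1, ..., a_12; the period length is 12.
So sqrt(2299) = [47; (1, 18, 5, 3, 1, 1, 1, 3, 5, 18, 1, 94)] with period length k = 12.
k is even, so the fundamental solution of x^2 - 2299y^2 = 1 is (p_{k-1}, q_{k-1}) = (p_11, q_11); compute convergents through index 11.
Convergents (p_i = a_i*p_{i-1} + p_{i-2}, q_i = a_i*q_{i-1} + q_{i-2} with p_{-2}=0, p_{-1}=1, q_{-2}=1, q_{-1}=0):
  i=0: a_0=47, p_0 = 47*1 + 0 = 47, q_0 = 47*0 + 1 = 1.
  i=1: a_1=1, p_1 = 1*47 + 1 = 48, q_1 = 1*1 + 0 = 1.
  i=2: a_2=18, p_2 = 18*48 + 47 = 911, q_2 = 18*1 + 1 = 19.
  i=3: a_3=5, p_3 = 5*911 + 48 = 4603, q_3 = 5*19 + 1 = 96.
  i=4: a_4=3, p_4 = 3*4603 + 911 = 14720, q_4 = 3*96 + 19 = 307.
  i=5: a_5=1, p_5 = 1*14720 + 4603 = 19323, q_5 = 1*307 + 96 = 403.
  i=6: a_6=1, p_6 = 1*19323 + 14720 = 34043, q_6 = 1*403 + 307 = 710.
  i=7: a_7=1, p_7 = 1*34043 + 19323 = 53366, q_7 = 1*710 + 403 = 1113.
  i=8: a_8=3, p_8 = 3*53366 + 34043 = 194141, q_8 = 3*1113 + 710 = 4049.
  i=9: a_9=5, p_9 = 5*194141 + 53366 = 1024071, q_9 = 5*4049 + 1113 = 21358.
  i=10: a_10=18, p_10 = 18*1024071 + 194141 = 18627419, q_10 = 18*21358 + 4049 = 388493.
  i=11: a_11=1, p_11 = 1*18627419 + 1024071 = 19651490, q_11 = 1*388493 + 21358 = 409851.
Check: 19651490^2 - 2299*409851^2 = 386181059220100 - 386181059220099 = 1, so (x, y) = (19651490, 409851) solves the equation, and by the theorem it is the least positive solution.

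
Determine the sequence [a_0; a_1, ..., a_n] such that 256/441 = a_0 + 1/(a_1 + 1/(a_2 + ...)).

Run the Euclidean algorithm on 256 and 441; the successive quotients are the partial quotients a_0, a_1, ... (each step inverts the fractional part left over by the previous one):
  256 = 0*441 + 256, so a_0 = 0.
  441 = 1*256 + 185, so a_1 = 1.
  256 = 1*185 + 71, so a_2 = 1.
  185 = 2*71 + 43, so a_3 = 2.
  71 = 1*43 + 28, so a_4 = 1.
  43 = 1*28 + 15, so a_5 = 1.
  28 = 1*15 + 13, so a_6 = 1.
  15 = 1*13 + 2, so a_7 = 1.
  13 = 6*2 + 1, so a_8 = 6.
  2 = 2*1 + 0, so a_9 = 2.
The remainder reaches 0 after 10 divisions, so the expansion has 10 partial quotients, read off in order.

[0; 1, 1, 2, 1, 1, 1, 1, 6, 2]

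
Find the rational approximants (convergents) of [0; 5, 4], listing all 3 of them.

Using the convergent recurrence p_i = a_i*p_{i-1} + p_{i-2}, q_i = a_i*q_{i-1} + q_{i-2} with p_{-2}=0, p_{-1}=1, q_{-2}=1, q_{-1}=0:
  i=0: a_0=0, p_0 = 0*1 + 0 = 0, q_0 = 0*0 + 1 = 1.
  i=1: a_1=5, p_1 = 5*0 + 1 = 1, q_1 = 5*1 + 0 = 5.
  i=2: a_2=4, p_2 = 4*1 + 0 = 4, q_2 = 4*5 + 1 = 21.

0/1, 1/5, 4/21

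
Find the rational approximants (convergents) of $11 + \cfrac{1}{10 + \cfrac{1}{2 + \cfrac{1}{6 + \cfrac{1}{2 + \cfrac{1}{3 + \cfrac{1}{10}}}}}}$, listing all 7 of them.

11/1, 111/10, 233/21, 1509/136, 3251/293, 11262/1015, 115871/10443

Using the convergent recurrence p_i = a_i*p_{i-1} + p_{i-2}, q_i = a_i*q_{i-1} + q_{i-2} with p_{-2}=0, p_{-1}=1, q_{-2}=1, q_{-1}=0:
  i=0: a_0=11, p_0 = 11*1 + 0 = 11, q_0 = 11*0 + 1 = 1.
  i=1: a_1=10, p_1 = 10*11 + 1 = 111, q_1 = 10*1 + 0 = 10.
  i=2: a_2=2, p_2 = 2*111 + 11 = 233, q_2 = 2*10 + 1 = 21.
  i=3: a_3=6, p_3 = 6*233 + 111 = 1509, q_3 = 6*21 + 10 = 136.
  i=4: a_4=2, p_4 = 2*1509 + 233 = 3251, q_4 = 2*136 + 21 = 293.
  i=5: a_5=3, p_5 = 3*3251 + 1509 = 11262, q_5 = 3*293 + 136 = 1015.
  i=6: a_6=10, p_6 = 10*11262 + 3251 = 115871, q_6 = 10*1015 + 293 = 10443.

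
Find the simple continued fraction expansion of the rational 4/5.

[0; 1, 4]

Run the Euclidean algorithm on 4 and 5; the successive quotients are the partial quotients a_0, a_1, ... (each step inverts the fractional part left over by the previous one):
  4 = 0*5 + 4, so a_0 = 0.
  5 = 1*4 + 1, so a_1 = 1.
  4 = 4*1 + 0, so a_2 = 4.
The remainder reaches 0 after 3 divisions, so the expansion has 3 partial quotients, read off in order.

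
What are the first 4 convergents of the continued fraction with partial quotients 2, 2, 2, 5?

Using the convergent recurrence p_i = a_i*p_{i-1} + p_{i-2}, q_i = a_i*q_{i-1} + q_{i-2} with p_{-2}=0, p_{-1}=1, q_{-2}=1, q_{-1}=0:
  i=0: a_0=2, p_0 = 2*1 + 0 = 2, q_0 = 2*0 + 1 = 1.
  i=1: a_1=2, p_1 = 2*2 + 1 = 5, q_1 = 2*1 + 0 = 2.
  i=2: a_2=2, p_2 = 2*5 + 2 = 12, q_2 = 2*2 + 1 = 5.
  i=3: a_3=5, p_3 = 5*12 + 5 = 65, q_3 = 5*5 + 2 = 27.

2/1, 5/2, 12/5, 65/27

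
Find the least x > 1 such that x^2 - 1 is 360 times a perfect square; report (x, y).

First expand sqrt(360) as a continued fraction. With x_i = (sqrt(360) + m_i)/d_i and (m_0, d_0) = (0, 1): a_0 = floor(sqrt(360)) = 18, since 18^2 = 324 <= 360 < 361 = 19^2.
Iterate m_{i+1} = d_i*a_i - m_i, d_{i+1} = (360 - m_{i+1}^2)/d_i, a_{i+1} = floor((a_0 + m_{i+1})/d_{i+1}):
  m_1 = 1*18 - 0 = 18, d_1 = (360 - 18^2)/1 = 36/1 = 36, a_1 = floor((18 + 18)/36) = 1.
  m_2 = 36*1 - 18 = 18, d_2 = (360 - 18^2)/36 = 36/36 = 1, a_2 = floor((18 + 18)/1) = 36.
  m_3 = 1*36 - 18 = 18, d_3 = (360 - 18^2)/1 = 36/1 = 36: (m_3, d_3) = (m_1, d_1) = (18, 36), so from here the quotients repeat a_1, a_2; the period length is 2.
So sqrt(360) = [18; (1, 36)] with period length k = 2.
k is even, so the fundamental solution of x^2 - 360y^2 = 1 is (p_{k-1}, q_{k-1}) = (p_1, q_1); compute convergents through index 1.
Convergents (p_i = a_i*p_{i-1} + p_{i-2}, q_i = a_i*q_{i-1} + q_{i-2} with p_{-2}=0, p_{-1}=1, q_{-2}=1, q_{-1}=0):
  i=0: a_0=18, p_0 = 18*1 + 0 = 18, q_0 = 18*0 + 1 = 1.
  i=1: a_1=1, p_1 = 1*18 + 1 = 19, q_1 = 1*1 + 0 = 1.
Check: 19^2 - 360*1^2 = 361 - 360 = 1, so (x, y) = (19, 1) solves the equation, and by the theorem it is the least positive solution.

(x, y) = (19, 1)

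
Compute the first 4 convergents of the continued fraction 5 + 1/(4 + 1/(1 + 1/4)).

Using the convergent recurrence p_i = a_i*p_{i-1} + p_{i-2}, q_i = a_i*q_{i-1} + q_{i-2} with p_{-2}=0, p_{-1}=1, q_{-2}=1, q_{-1}=0:
  i=0: a_0=5, p_0 = 5*1 + 0 = 5, q_0 = 5*0 + 1 = 1.
  i=1: a_1=4, p_1 = 4*5 + 1 = 21, q_1 = 4*1 + 0 = 4.
  i=2: a_2=1, p_2 = 1*21 + 5 = 26, q_2 = 1*4 + 1 = 5.
  i=3: a_3=4, p_3 = 4*26 + 21 = 125, q_3 = 4*5 + 4 = 24.

5/1, 21/4, 26/5, 125/24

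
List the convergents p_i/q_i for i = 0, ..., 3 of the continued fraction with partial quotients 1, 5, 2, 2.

Using the convergent recurrence p_i = a_i*p_{i-1} + p_{i-2}, q_i = a_i*q_{i-1} + q_{i-2} with p_{-2}=0, p_{-1}=1, q_{-2}=1, q_{-1}=0:
  i=0: a_0=1, p_0 = 1*1 + 0 = 1, q_0 = 1*0 + 1 = 1.
  i=1: a_1=5, p_1 = 5*1 + 1 = 6, q_1 = 5*1 + 0 = 5.
  i=2: a_2=2, p_2 = 2*6 + 1 = 13, q_2 = 2*5 + 1 = 11.
  i=3: a_3=2, p_3 = 2*13 + 6 = 32, q_3 = 2*11 + 5 = 27.

1/1, 6/5, 13/11, 32/27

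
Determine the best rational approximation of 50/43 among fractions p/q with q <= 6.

7/6

Expand x = 50/43 as a continued fraction with the Euclidean algorithm:
  50 = 1*43 + 7, so a_0 = 1.
  43 = 6*7 + 1, so a_1 = 6.
  7 = 7*1 + 0, so a_2 = 7.
so x = [1; 6, 7].
Convergents (p_i = a_i*p_{i-1} + p_{i-2}, q_i = a_i*q_{i-1} + q_{i-2} with p_{-2}=0, p_{-1}=1, q_{-2}=1, q_{-1}=0), until the denominator exceeds 6:
  i=0: a_0=1, p_0 = 1*1 + 0 = 1, q_0 = 1*0 + 1 = 1.
  i=1: a_1=6, p_1 = 6*1 + 1 = 7, q_1 = 6*1 + 0 = 6.
  i=2: a_2=7, p_2 = 7*7 + 1 = 50, q_2 = 7*6 + 1 = 43.
q_2 = 43 > 6, so the last convergent with denominator <= 6 is p_1/q_1 = 7/6.
The closest fraction with denominator <= 6 is either p_1/q_1 or the intermediate fraction (k*p_1 + p_0)/(k*q_1 + q_0) with the largest k >= 1 whose denominator stays <= 6; these approach x as k grows, and every other convergent or intermediate fraction in range is farther away.
Largest k: floor((6 - q_0)/q_1) = floor((6 - 1)/6) = 0.
Since k = 0, no intermediate fraction beyond p_1/q_1 has denominator <= 6, so the convergent 7/6 is the closest (its error is |50*6 - 7*43|/(43*6) = 1/258).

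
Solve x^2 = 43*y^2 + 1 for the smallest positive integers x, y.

First expand sqrt(43) as a continued fraction. With x_i = (sqrt(43) + m_i)/d_i and (m_0, d_0) = (0, 1): a_0 = floor(sqrt(43)) = 6, since 6^2 = 36 <= 43 < 49 = 7^2.
Iterate m_{i+1} = d_i*a_i - m_i, d_{i+1} = (43 - m_{i+1}^2)/d_i, a_{i+1} = floor((a_0 + m_{i+1})/d_{i+1}):
  m_1 = 1*6 - 0 = 6, d_1 = (43 - 6^2)/1 = 7/1 = 7, a_1 = floor((6 + 6)/7) = 1.
  m_2 = 7*1 - 6 = 1, d_2 = (43 - 1^2)/7 = 42/7 = 6, a_2 = floor((6 + 1)/6) = 1.
  m_3 = 6*1 - 1 = 5, d_3 = (43 - 5^2)/6 = 18/6 = 3, a_3 = floor((6 + 5)/3) = 3.
  m_4 = 3*3 - 5 = 4, d_4 = (43 - 4^2)/3 = 27/3 = 9, a_4 = floor((6 + 4)/9) = 1.
  m_5 = 9*1 - 4 = 5, d_5 = (43 - 5^2)/9 = 18/9 = 2, a_5 = floor((6 + 5)/2) = 5.
  m_6 = 2*5 - 5 = 5, d_6 = (43 - 5^2)/2 = 18/2 = 9, a_6 = floor((6 + 5)/9) = 1.
  m_7 = 9*1 - 5 = 4, d_7 = (43 - 4^2)/9 = 27/9 = 3, a_7 = floor((6 + 4)/3) = 3.
  m_8 = 3*3 - 4 = 5, d_8 = (43 - 5^2)/3 = 18/3 = 6, a_8 = floor((6 + 5)/6) = 1.
  m_9 = 6*1 - 5 = 1, d_9 = (43 - 1^2)/6 = 42/6 = 7, a_9 = floor((6 + 1)/7) = 1.
  m_10 = 7*1 - 1 = 6, d_10 = (43 - 6^2)/7 = 7/7 = 1, a_10 = floor((6 + 6)/1) = 12.
  m_11 = 1*12 - 6 = 6, d_11 = (43 - 6^2)/1 = 7/1 = 7: (m_11, d_11) = (m_1, d_1) = (6, 7), so from here the quotients repeat a_1, ..., a_10; the period length is 10.
So sqrt(43) = [6; (1, 1, 3, 1, 5, 1, 3, 1, 1, 12)] with period length k = 10.
k is even, so the fundamental solution of x^2 - 43y^2 = 1 is (p_{k-1}, q_{k-1}) = (p_9, q_9); compute convergents through index 9.
Convergents (p_i = a_i*p_{i-1} + p_{i-2}, q_i = a_i*q_{i-1} + q_{i-2} with p_{-2}=0, p_{-1}=1, q_{-2}=1, q_{-1}=0):
  i=0: a_0=6, p_0 = 6*1 + 0 = 6, q_0 = 6*0 + 1 = 1.
  i=1: a_1=1, p_1 = 1*6 + 1 = 7, q_1 = 1*1 + 0 = 1.
  i=2: a_2=1, p_2 = 1*7 + 6 = 13, q_2 = 1*1 + 1 = 2.
  i=3: a_3=3, p_3 = 3*13 + 7 = 46, q_3 = 3*2 + 1 = 7.
  i=4: a_4=1, p_4 = 1*46 + 13 = 59, q_4 = 1*7 + 2 = 9.
  i=5: a_5=5, p_5 = 5*59 + 46 = 341, q_5 = 5*9 + 7 = 52.
  i=6: a_6=1, p_6 = 1*341 + 59 = 400, q_6 = 1*52 + 9 = 61.
  i=7: a_7=3, p_7 = 3*400 + 341 = 1541, q_7 = 3*61 + 52 = 235.
  i=8: a_8=1, p_8 = 1*1541 + 400 = 1941, q_8 = 1*235 + 61 = 296.
  i=9: a_9=1, p_9 = 1*1941 + 1541 = 3482, q_9 = 1*296 + 235 = 531.
Check: 3482^2 - 43*531^2 = 12124324 - 12124323 = 1, so (x, y) = (3482, 531) solves the equation, and by the theorem it is the least positive solution.

(x, y) = (3482, 531)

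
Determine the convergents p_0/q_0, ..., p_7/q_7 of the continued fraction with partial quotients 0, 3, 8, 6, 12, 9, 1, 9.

0/1, 1/3, 8/25, 49/153, 596/1861, 5413/16902, 6009/18763, 59494/185769

Using the convergent recurrence p_i = a_i*p_{i-1} + p_{i-2}, q_i = a_i*q_{i-1} + q_{i-2} with p_{-2}=0, p_{-1}=1, q_{-2}=1, q_{-1}=0:
  i=0: a_0=0, p_0 = 0*1 + 0 = 0, q_0 = 0*0 + 1 = 1.
  i=1: a_1=3, p_1 = 3*0 + 1 = 1, q_1 = 3*1 + 0 = 3.
  i=2: a_2=8, p_2 = 8*1 + 0 = 8, q_2 = 8*3 + 1 = 25.
  i=3: a_3=6, p_3 = 6*8 + 1 = 49, q_3 = 6*25 + 3 = 153.
  i=4: a_4=12, p_4 = 12*49 + 8 = 596, q_4 = 12*153 + 25 = 1861.
  i=5: a_5=9, p_5 = 9*596 + 49 = 5413, q_5 = 9*1861 + 153 = 16902.
  i=6: a_6=1, p_6 = 1*5413 + 596 = 6009, q_6 = 1*16902 + 1861 = 18763.
  i=7: a_7=9, p_7 = 9*6009 + 5413 = 59494, q_7 = 9*18763 + 16902 = 185769.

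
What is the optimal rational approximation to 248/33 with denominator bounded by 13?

Expand x = 248/33 as a continued fraction with the Euclidean algorithm:
  248 = 7*33 + 17, so a_0 = 7.
  33 = 1*17 + 16, so a_1 = 1.
  17 = 1*16 + 1, so a_2 = 1.
  16 = 16*1 + 0, so a_3 = 16.
so x = [7; 1, 1, 16].
Convergents (p_i = a_i*p_{i-1} + p_{i-2}, q_i = a_i*q_{i-1} + q_{i-2} with p_{-2}=0, p_{-1}=1, q_{-2}=1, q_{-1}=0), until the denominator exceeds 13:
  i=0: a_0=7, p_0 = 7*1 + 0 = 7, q_0 = 7*0 + 1 = 1.
  i=1: a_1=1, p_1 = 1*7 + 1 = 8, q_1 = 1*1 + 0 = 1.
  i=2: a_2=1, p_2 = 1*8 + 7 = 15, q_2 = 1*1 + 1 = 2.
  i=3: a_3=16, p_3 = 16*15 + 8 = 248, q_3 = 16*2 + 1 = 33.
q_3 = 33 > 13, so the last convergent with denominator <= 13 is p_2/q_2 = 15/2.
The closest fraction with denominator <= 13 is either p_2/q_2 or the intermediate fraction (k*p_2 + p_1)/(k*q_2 + q_1) with the largest k >= 1 whose denominator stays <= 13; these approach x as k grows, and every other convergent or intermediate fraction in range is farther away.
Largest k: floor((13 - q_1)/q_2) = floor((13 - 1)/2) = 6.
That gives (6*15 + 8)/(6*2 + 1) = 98/13.
Compare the errors: |x - 15/2| = |248*2 - 15*33|/(33*2) = 1/66, and |x - 98/13| = |248*13 - 98*33|/(33*13) = 10/429.
Cross-multiplying, 1*429 = 429 < 660 = 10*66, so 1/66 is smaller: the convergent 15/2 is closer to x than 98/13.

15/2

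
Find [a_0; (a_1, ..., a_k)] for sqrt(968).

[31; (8, 1, 6, 1, 8, 62)]

Write x_i = (sqrt(968) + m_i)/d_i with (m_0, d_0) = (0, 1). a_0 = floor(sqrt(968)) = 31, since 31^2 = 961 <= 968 < 1024 = 32^2.
Iterate m_{i+1} = d_i*a_i - m_i, d_{i+1} = (968 - m_{i+1}^2)/d_i, a_{i+1} = floor((a_0 + m_{i+1})/d_{i+1}):
  m_1 = 1*31 - 0 = 31, d_1 = (968 - 31^2)/1 = 7/1 = 7, a_1 = floor((31 + 31)/7) = 8.
  m_2 = 7*8 - 31 = 25, d_2 = (968 - 25^2)/7 = 343/7 = 49, a_2 = floor((31 + 25)/49) = 1.
  m_3 = 49*1 - 25 = 24, d_3 = (968 - 24^2)/49 = 392/49 = 8, a_3 = floor((31 + 24)/8) = 6.
  m_4 = 8*6 - 24 = 24, d_4 = (968 - 24^2)/8 = 392/8 = 49, a_4 = floor((31 + 24)/49) = 1.
  m_5 = 49*1 - 24 = 25, d_5 = (968 - 25^2)/49 = 343/49 = 7, a_5 = floor((31 + 25)/7) = 8.
  m_6 = 7*8 - 25 = 31, d_6 = (968 - 31^2)/7 = 7/7 = 1, a_6 = floor((31 + 31)/1) = 62.
  m_7 = 1*62 - 31 = 31, d_7 = (968 - 31^2)/1 = 7/1 = 7: (m_7, d_7) = (m_1, d_1) = (31, 7), so from here the quotients repeat a_1, ..., a_6; the period length is 6.
Hence the expansion of sqrt(968) is a_0 = 31 followed by the repeating block 8, 1, 6, 1, 8, 62 (period 6).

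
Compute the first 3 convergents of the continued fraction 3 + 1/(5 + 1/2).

Using the convergent recurrence p_i = a_i*p_{i-1} + p_{i-2}, q_i = a_i*q_{i-1} + q_{i-2} with p_{-2}=0, p_{-1}=1, q_{-2}=1, q_{-1}=0:
  i=0: a_0=3, p_0 = 3*1 + 0 = 3, q_0 = 3*0 + 1 = 1.
  i=1: a_1=5, p_1 = 5*3 + 1 = 16, q_1 = 5*1 + 0 = 5.
  i=2: a_2=2, p_2 = 2*16 + 3 = 35, q_2 = 2*5 + 1 = 11.

3/1, 16/5, 35/11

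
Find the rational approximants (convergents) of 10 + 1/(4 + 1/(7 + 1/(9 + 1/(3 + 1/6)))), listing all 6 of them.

10/1, 41/4, 297/29, 2714/265, 8439/824, 53348/5209

Using the convergent recurrence p_i = a_i*p_{i-1} + p_{i-2}, q_i = a_i*q_{i-1} + q_{i-2} with p_{-2}=0, p_{-1}=1, q_{-2}=1, q_{-1}=0:
  i=0: a_0=10, p_0 = 10*1 + 0 = 10, q_0 = 10*0 + 1 = 1.
  i=1: a_1=4, p_1 = 4*10 + 1 = 41, q_1 = 4*1 + 0 = 4.
  i=2: a_2=7, p_2 = 7*41 + 10 = 297, q_2 = 7*4 + 1 = 29.
  i=3: a_3=9, p_3 = 9*297 + 41 = 2714, q_3 = 9*29 + 4 = 265.
  i=4: a_4=3, p_4 = 3*2714 + 297 = 8439, q_4 = 3*265 + 29 = 824.
  i=5: a_5=6, p_5 = 6*8439 + 2714 = 53348, q_5 = 6*824 + 265 = 5209.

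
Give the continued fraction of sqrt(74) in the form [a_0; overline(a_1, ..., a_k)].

[8; overline(1, 1, 1, 1, 16)]

Write x_i = (sqrt(74) + m_i)/d_i with (m_0, d_0) = (0, 1). a_0 = floor(sqrt(74)) = 8, since 8^2 = 64 <= 74 < 81 = 9^2.
Iterate m_{i+1} = d_i*a_i - m_i, d_{i+1} = (74 - m_{i+1}^2)/d_i, a_{i+1} = floor((a_0 + m_{i+1})/d_{i+1}):
  m_1 = 1*8 - 0 = 8, d_1 = (74 - 8^2)/1 = 10/1 = 10, a_1 = floor((8 + 8)/10) = 1.
  m_2 = 10*1 - 8 = 2, d_2 = (74 - 2^2)/10 = 70/10 = 7, a_2 = floor((8 + 2)/7) = 1.
  m_3 = 7*1 - 2 = 5, d_3 = (74 - 5^2)/7 = 49/7 = 7, a_3 = floor((8 + 5)/7) = 1.
  m_4 = 7*1 - 5 = 2, d_4 = (74 - 2^2)/7 = 70/7 = 10, a_4 = floor((8 + 2)/10) = 1.
  m_5 = 10*1 - 2 = 8, d_5 = (74 - 8^2)/10 = 10/10 = 1, a_5 = floor((8 + 8)/1) = 16.
  m_6 = 1*16 - 8 = 8, d_6 = (74 - 8^2)/1 = 10/1 = 10: (m_6, d_6) = (m_1, d_1) = (8, 10), so from here the quotients repeat a_1, ..., a_5; the period length is 5.
Hence the expansion of sqrt(74) is a_0 = 8 followed by the repeating block 1, 1, 1, 1, 16 (period 5).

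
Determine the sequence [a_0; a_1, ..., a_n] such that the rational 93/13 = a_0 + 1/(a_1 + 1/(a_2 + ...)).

[7; 6, 2]

Run the Euclidean algorithm on 93 and 13; the successive quotients are the partial quotients a_0, a_1, ... (each step inverts the fractional part left over by the previous one):
  93 = 7*13 + 2, so a_0 = 7.
  13 = 6*2 + 1, so a_1 = 6.
  2 = 2*1 + 0, so a_2 = 2.
The remainder reaches 0 after 3 divisions, so the expansion has 3 partial quotients, read off in order.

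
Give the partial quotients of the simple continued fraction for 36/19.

[1; 1, 8, 2]

Run the Euclidean algorithm on 36 and 19; the successive quotients are the partial quotients a_0, a_1, ... (each step inverts the fractional part left over by the previous one):
  36 = 1*19 + 17, so a_0 = 1.
  19 = 1*17 + 2, so a_1 = 1.
  17 = 8*2 + 1, so a_2 = 8.
  2 = 2*1 + 0, so a_3 = 2.
The remainder reaches 0 after 4 divisions, so the expansion has 4 partial quotients, read off in order.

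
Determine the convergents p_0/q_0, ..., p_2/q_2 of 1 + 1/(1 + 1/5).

Using the convergent recurrence p_i = a_i*p_{i-1} + p_{i-2}, q_i = a_i*q_{i-1} + q_{i-2} with p_{-2}=0, p_{-1}=1, q_{-2}=1, q_{-1}=0:
  i=0: a_0=1, p_0 = 1*1 + 0 = 1, q_0 = 1*0 + 1 = 1.
  i=1: a_1=1, p_1 = 1*1 + 1 = 2, q_1 = 1*1 + 0 = 1.
  i=2: a_2=5, p_2 = 5*2 + 1 = 11, q_2 = 5*1 + 1 = 6.

1/1, 2/1, 11/6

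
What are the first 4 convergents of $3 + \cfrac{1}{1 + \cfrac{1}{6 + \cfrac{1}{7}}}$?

3/1, 4/1, 27/7, 193/50

Using the convergent recurrence p_i = a_i*p_{i-1} + p_{i-2}, q_i = a_i*q_{i-1} + q_{i-2} with p_{-2}=0, p_{-1}=1, q_{-2}=1, q_{-1}=0:
  i=0: a_0=3, p_0 = 3*1 + 0 = 3, q_0 = 3*0 + 1 = 1.
  i=1: a_1=1, p_1 = 1*3 + 1 = 4, q_1 = 1*1 + 0 = 1.
  i=2: a_2=6, p_2 = 6*4 + 3 = 27, q_2 = 6*1 + 1 = 7.
  i=3: a_3=7, p_3 = 7*27 + 4 = 193, q_3 = 7*7 + 1 = 50.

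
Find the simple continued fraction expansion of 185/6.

[30; 1, 5]

Run the Euclidean algorithm on 185 and 6; the successive quotients are the partial quotients a_0, a_1, ... (each step inverts the fractional part left over by the previous one):
  185 = 30*6 + 5, so a_0 = 30.
  6 = 1*5 + 1, so a_1 = 1.
  5 = 5*1 + 0, so a_2 = 5.
The remainder reaches 0 after 3 divisions, so the expansion has 3 partial quotients, read off in order.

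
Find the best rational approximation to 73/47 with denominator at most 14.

14/9

Expand x = 73/47 as a continued fraction with the Euclidean algorithm:
  73 = 1*47 + 26, so a_0 = 1.
  47 = 1*26 + 21, so a_1 = 1.
  26 = 1*21 + 5, so a_2 = 1.
  21 = 4*5 + 1, so a_3 = 4.
  5 = 5*1 + 0, so a_4 = 5.
so x = [1; 1, 1, 4, 5].
Convergents (p_i = a_i*p_{i-1} + p_{i-2}, q_i = a_i*q_{i-1} + q_{i-2} with p_{-2}=0, p_{-1}=1, q_{-2}=1, q_{-1}=0), until the denominator exceeds 14:
  i=0: a_0=1, p_0 = 1*1 + 0 = 1, q_0 = 1*0 + 1 = 1.
  i=1: a_1=1, p_1 = 1*1 + 1 = 2, q_1 = 1*1 + 0 = 1.
  i=2: a_2=1, p_2 = 1*2 + 1 = 3, q_2 = 1*1 + 1 = 2.
  i=3: a_3=4, p_3 = 4*3 + 2 = 14, q_3 = 4*2 + 1 = 9.
  i=4: a_4=5, p_4 = 5*14 + 3 = 73, q_4 = 5*9 + 2 = 47.
q_4 = 47 > 14, so the last convergent with denominator <= 14 is p_3/q_3 = 14/9.
The closest fraction with denominator <= 14 is either p_3/q_3 or the intermediate fraction (k*p_3 + p_2)/(k*q_3 + q_2) with the largest k >= 1 whose denominator stays <= 14; these approach x as k grows, and every other convergent or intermediate fraction in range is farther away.
Largest k: floor((14 - q_2)/q_3) = floor((14 - 2)/9) = 1.
That gives (1*14 + 3)/(1*9 + 2) = 17/11.
Compare the errors: |x - 14/9| = |73*9 - 14*47|/(47*9) = 1/423, and |x - 17/11| = |73*11 - 17*47|/(47*11) = 4/517.
Cross-multiplying, 1*517 = 517 < 1692 = 4*423, so 1/423 is smaller: the convergent 14/9 is closer to x than 17/11.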